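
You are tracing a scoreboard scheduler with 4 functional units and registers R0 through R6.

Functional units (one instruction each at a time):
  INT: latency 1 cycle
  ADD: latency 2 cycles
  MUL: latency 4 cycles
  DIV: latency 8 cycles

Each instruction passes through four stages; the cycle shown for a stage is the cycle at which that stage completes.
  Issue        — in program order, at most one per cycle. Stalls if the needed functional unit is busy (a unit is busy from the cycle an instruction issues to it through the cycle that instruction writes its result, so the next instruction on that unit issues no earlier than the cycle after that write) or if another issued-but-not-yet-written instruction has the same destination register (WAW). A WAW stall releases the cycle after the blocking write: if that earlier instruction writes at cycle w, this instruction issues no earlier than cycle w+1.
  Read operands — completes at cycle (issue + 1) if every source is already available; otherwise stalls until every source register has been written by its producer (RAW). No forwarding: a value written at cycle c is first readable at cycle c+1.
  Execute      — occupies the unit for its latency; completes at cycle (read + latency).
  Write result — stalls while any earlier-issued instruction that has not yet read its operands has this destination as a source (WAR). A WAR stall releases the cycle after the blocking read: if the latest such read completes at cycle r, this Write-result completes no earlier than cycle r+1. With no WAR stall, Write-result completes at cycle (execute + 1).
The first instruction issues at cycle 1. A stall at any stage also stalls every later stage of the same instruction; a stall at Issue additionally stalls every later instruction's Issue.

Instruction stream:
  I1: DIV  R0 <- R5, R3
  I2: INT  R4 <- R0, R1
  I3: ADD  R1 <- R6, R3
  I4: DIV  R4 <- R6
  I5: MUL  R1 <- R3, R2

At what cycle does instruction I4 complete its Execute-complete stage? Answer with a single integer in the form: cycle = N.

t=1  I1→DIV
t=2  I1 RO · I2→INT
t=3  I3→ADD
t=4  I3 RO
t=6  I3 EX
t=10  I1 EX
t=11  I1 WR R0
t=12  I2 RO
t=13  I2 EX · I3 WR R1
t=14  I2 WR R4
t=15  I4→DIV
t=16  I4 RO · I5→MUL
t=17  I5 RO
t=21  I5 EX
t=22  I5 WR R1
t=24  I4 EX
t=25  I4 WR R4

cycle = 24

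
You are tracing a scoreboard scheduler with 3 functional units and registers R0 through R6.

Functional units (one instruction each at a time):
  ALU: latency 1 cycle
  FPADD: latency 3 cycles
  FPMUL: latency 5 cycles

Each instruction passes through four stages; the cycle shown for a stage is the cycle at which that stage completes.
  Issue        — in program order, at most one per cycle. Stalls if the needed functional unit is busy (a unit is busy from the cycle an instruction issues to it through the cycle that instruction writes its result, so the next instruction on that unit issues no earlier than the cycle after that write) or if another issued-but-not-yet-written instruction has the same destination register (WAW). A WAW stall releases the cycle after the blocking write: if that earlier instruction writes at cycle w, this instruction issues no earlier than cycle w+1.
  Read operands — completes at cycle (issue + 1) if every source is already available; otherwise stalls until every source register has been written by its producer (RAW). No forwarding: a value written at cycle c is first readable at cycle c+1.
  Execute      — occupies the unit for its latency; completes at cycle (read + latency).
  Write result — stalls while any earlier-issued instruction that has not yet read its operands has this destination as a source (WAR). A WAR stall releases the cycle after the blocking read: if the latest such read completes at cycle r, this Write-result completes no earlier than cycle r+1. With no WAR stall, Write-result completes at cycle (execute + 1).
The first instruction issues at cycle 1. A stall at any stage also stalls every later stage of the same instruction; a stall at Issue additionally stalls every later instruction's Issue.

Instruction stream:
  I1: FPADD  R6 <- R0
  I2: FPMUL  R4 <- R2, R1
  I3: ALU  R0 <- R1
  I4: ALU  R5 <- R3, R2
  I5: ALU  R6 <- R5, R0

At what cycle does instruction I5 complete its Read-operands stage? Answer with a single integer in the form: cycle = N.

  I1 | 1 | 2 | 5 | 6
  I2 | 2 | 3 | 8 | 9
  I3 | 3 | 4 | 5 | 6
  I4 | 7 | 8 | 9 | 10   struct: ALU busy until I3 writes@6
  I5 | 11 | 12 | 13 | 14   struct: ALU busy until I4 writes@10

cycle = 12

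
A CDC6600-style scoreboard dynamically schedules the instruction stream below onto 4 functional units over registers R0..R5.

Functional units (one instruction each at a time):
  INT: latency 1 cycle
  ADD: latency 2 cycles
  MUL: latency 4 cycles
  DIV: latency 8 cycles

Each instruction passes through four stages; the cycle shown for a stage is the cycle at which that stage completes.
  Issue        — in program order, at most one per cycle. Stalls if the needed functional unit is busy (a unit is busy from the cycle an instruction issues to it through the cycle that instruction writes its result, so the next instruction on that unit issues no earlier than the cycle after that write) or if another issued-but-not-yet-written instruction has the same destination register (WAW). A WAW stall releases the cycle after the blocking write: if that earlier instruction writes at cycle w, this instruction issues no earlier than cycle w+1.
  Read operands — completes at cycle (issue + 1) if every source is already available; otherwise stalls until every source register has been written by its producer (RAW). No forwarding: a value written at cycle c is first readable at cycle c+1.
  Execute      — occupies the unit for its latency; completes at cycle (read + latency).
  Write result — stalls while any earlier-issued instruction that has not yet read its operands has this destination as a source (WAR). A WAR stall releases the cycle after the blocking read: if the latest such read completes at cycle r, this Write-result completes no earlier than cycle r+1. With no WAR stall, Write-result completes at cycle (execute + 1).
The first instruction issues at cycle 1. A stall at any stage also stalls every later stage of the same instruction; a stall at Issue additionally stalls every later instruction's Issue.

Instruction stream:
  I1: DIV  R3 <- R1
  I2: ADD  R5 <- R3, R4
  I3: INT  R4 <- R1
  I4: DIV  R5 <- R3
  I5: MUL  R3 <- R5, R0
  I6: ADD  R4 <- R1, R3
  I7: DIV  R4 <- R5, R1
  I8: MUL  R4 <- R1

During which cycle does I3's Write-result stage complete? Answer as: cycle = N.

[I1] 1/2/10/11
[I2] 2/12/14/15  (RAW R3: wait I1 write@11)
[I3] 3/4/5/13  (WAR R4: wait I2 read@12)
[I4] 16/17/25/26  (WAW R5: wait I2 write@15)
[I5] 17/27/31/32  (RAW R5: wait I4 write@26)
[I6] 18/33/35/36  (RAW R3: wait I5 write@32)
[I7] 37/38/46/47  (WAW R4: wait I6 write@36)
[I8] 48/49/53/54  (WAW R4: wait I7 write@47)

cycle = 13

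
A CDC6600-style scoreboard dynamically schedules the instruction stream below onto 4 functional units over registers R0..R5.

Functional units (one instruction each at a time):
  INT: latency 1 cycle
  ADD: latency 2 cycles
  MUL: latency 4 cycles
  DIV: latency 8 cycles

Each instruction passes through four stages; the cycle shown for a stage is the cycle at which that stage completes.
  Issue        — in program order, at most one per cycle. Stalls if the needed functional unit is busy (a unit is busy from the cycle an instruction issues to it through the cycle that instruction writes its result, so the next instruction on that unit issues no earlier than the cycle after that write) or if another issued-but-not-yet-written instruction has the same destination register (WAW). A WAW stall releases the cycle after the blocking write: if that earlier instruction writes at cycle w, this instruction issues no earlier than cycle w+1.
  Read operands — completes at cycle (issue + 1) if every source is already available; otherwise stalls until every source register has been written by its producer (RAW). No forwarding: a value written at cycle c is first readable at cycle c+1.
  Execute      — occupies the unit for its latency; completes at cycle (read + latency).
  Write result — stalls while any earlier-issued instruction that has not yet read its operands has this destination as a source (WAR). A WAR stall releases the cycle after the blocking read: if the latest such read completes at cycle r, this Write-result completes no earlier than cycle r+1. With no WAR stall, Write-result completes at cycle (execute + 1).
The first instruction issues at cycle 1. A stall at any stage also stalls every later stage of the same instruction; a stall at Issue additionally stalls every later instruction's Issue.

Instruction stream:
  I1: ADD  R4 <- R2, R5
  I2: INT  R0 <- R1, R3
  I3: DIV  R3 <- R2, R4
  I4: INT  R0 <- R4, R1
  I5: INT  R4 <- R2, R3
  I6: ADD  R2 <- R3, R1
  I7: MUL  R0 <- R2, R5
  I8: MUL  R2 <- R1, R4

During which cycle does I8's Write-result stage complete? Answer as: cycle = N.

  I1 | 1 | 2 | 4 | 5
  I2 | 2 | 3 | 4 | 5
  I3 | 3 | 6 | 14 | 15   RAW R4: wait I1 write@5
  I4 | 6 | 7 | 8 | 9   struct: INT busy until I2 writes@5
  I5 | 10 | 16 | 17 | 18   struct: INT busy until I4 writes@9 · RAW R3: wait I3 write@15
  I6 | 11 | 16 | 18 | 19   RAW R3: wait I3 write@15
  I7 | 12 | 20 | 24 | 25   RAW R2: wait I6 write@19
  I8 | 26 | 27 | 31 | 32   struct: MUL busy until I7 writes@25

cycle = 32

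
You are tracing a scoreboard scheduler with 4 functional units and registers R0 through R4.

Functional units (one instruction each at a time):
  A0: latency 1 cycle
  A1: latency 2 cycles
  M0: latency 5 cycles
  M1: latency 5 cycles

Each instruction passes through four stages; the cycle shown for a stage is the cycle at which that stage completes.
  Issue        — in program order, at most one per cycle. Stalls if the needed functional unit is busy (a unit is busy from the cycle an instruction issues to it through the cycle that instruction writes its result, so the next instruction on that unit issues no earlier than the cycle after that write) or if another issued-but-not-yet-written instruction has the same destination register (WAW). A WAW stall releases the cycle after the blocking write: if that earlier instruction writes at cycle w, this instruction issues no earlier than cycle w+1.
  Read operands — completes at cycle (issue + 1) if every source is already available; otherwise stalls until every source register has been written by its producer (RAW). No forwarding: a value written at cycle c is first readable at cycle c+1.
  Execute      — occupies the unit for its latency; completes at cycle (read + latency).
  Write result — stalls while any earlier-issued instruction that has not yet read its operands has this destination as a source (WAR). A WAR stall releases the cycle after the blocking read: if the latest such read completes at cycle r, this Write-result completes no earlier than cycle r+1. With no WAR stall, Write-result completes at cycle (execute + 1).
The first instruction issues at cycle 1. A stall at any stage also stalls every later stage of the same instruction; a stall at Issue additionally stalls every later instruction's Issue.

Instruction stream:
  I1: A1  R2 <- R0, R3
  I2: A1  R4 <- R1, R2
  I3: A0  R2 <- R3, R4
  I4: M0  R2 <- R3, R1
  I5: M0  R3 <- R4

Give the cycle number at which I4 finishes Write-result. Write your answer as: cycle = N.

cycle = 21

I1 -> (1, 2, 4, 5)
I2 -> (6, 7, 9, 10)  // struct: A1 busy until I1 writes@5
I3 -> (7, 11, 12, 13)  // RAW R4: wait I2 write@10
I4 -> (14, 15, 20, 21)  // WAW R2: wait I3 write@13
I5 -> (22, 23, 28, 29)  // struct: M0 busy until I4 writes@21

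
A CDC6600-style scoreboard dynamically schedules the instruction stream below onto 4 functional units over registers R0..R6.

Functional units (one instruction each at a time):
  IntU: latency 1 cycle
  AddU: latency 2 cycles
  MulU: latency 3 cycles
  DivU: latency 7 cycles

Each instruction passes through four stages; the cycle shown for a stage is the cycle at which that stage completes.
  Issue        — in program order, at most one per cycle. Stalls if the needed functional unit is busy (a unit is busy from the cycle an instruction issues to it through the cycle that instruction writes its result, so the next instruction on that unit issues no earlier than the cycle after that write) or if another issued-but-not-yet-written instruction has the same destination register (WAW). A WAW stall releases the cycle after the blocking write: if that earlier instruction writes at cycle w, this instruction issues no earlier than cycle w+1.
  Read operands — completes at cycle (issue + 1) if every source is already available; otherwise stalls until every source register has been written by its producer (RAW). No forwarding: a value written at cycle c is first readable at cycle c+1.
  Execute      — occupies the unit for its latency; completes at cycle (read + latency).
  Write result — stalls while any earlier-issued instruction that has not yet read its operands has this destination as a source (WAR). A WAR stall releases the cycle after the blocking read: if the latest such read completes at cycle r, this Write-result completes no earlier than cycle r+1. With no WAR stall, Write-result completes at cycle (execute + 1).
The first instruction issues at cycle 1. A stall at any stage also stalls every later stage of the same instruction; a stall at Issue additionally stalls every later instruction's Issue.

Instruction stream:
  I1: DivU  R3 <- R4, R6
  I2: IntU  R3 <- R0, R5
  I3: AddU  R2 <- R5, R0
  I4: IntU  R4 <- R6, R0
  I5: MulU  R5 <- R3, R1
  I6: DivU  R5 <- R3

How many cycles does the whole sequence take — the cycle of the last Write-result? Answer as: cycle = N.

cycle = 31

cycle 1: issue I1 (DivU)
cycle 2: I1 read-ops
cycle 9: I1 finished on DivU
cycle 10: I1→R3
cycle 11: issue I2 (IntU)
cycle 12: I2 read-ops, issue I3 (AddU)
cycle 13: I2 finished on IntU, I3 read-ops
cycle 14: I2→R3
cycle 15: I3 finished on AddU, issue I4 (IntU)
cycle 16: I3→R2, I4 read-ops, issue I5 (MulU)
cycle 17: I4 finished on IntU, I5 read-ops
cycle 18: I4→R4
cycle 20: I5 finished on MulU
cycle 21: I5→R5
cycle 22: issue I6 (DivU)
cycle 23: I6 read-ops
cycle 30: I6 finished on DivU
cycle 31: I6→R5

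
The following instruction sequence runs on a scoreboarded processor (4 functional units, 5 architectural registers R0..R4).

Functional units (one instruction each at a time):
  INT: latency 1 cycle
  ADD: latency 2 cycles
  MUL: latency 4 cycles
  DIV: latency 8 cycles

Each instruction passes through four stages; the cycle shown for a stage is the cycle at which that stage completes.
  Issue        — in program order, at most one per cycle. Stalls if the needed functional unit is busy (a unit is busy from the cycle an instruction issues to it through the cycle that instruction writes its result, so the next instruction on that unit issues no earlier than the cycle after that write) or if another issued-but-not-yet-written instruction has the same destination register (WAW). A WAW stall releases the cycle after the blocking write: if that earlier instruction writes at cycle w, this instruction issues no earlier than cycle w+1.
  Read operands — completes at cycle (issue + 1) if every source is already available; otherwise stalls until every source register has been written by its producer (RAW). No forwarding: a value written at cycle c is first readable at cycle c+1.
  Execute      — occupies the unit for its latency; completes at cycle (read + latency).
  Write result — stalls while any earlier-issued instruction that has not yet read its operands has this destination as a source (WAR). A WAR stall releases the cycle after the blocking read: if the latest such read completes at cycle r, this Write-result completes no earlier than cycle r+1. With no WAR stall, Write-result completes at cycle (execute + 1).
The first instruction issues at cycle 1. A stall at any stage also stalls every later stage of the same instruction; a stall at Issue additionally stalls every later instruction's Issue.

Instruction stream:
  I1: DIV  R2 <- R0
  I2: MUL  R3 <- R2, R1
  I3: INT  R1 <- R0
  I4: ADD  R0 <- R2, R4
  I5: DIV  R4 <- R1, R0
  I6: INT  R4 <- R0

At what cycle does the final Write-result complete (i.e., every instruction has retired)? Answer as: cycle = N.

c1: issue I1 (DIV)
c2: I1 read-ops · issue I2 (MUL)
c3: issue I3 (INT)
c4: I3 read-ops · issue I4 (ADD)
c5: I3 finished on INT
c10: I1 finished on DIV
c11: I1→R2
c12: I2 read-ops · I4 read-ops · issue I5 (DIV)
c13: I3→R1
c14: I4 finished on ADD
c15: I4→R0
c16: I2 finished on MUL · I5 read-ops
c17: I2→R3
c24: I5 finished on DIV
c25: I5→R4
c26: issue I6 (INT)
c27: I6 read-ops
c28: I6 finished on INT
c29: I6→R4

cycle = 29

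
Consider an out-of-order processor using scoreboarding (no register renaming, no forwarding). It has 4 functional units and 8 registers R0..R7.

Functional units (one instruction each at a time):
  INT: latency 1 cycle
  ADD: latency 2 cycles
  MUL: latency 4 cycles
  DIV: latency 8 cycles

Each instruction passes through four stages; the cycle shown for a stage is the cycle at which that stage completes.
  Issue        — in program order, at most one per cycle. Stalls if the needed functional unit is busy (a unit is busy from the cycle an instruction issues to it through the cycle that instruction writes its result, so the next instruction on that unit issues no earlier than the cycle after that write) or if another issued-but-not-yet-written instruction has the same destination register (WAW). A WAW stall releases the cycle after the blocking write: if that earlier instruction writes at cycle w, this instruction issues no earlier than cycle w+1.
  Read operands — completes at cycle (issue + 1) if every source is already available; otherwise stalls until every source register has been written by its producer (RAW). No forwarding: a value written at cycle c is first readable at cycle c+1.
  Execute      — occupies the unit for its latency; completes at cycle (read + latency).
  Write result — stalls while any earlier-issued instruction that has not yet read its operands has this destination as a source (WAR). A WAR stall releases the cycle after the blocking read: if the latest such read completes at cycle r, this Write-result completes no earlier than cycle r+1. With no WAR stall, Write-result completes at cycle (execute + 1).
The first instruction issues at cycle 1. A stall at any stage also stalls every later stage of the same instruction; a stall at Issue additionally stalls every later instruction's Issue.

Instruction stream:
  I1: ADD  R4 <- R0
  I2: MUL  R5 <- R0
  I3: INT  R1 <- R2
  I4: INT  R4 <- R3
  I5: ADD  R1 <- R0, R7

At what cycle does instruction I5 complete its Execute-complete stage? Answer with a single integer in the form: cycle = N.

cycle = 11

[1] issue I1 (ADD)
[2] I1 read-ops, issue I2 (MUL)
[3] I2 read-ops, issue I3 (INT)
[4] I1 finished on ADD, I3 read-ops
[5] I1→R4, I3 finished on INT
[6] I3→R1
[7] I2 finished on MUL, issue I4 (INT)
[8] I2→R5, I4 read-ops, issue I5 (ADD)
[9] I4 finished on INT, I5 read-ops
[10] I4→R4
[11] I5 finished on ADD
[12] I5→R1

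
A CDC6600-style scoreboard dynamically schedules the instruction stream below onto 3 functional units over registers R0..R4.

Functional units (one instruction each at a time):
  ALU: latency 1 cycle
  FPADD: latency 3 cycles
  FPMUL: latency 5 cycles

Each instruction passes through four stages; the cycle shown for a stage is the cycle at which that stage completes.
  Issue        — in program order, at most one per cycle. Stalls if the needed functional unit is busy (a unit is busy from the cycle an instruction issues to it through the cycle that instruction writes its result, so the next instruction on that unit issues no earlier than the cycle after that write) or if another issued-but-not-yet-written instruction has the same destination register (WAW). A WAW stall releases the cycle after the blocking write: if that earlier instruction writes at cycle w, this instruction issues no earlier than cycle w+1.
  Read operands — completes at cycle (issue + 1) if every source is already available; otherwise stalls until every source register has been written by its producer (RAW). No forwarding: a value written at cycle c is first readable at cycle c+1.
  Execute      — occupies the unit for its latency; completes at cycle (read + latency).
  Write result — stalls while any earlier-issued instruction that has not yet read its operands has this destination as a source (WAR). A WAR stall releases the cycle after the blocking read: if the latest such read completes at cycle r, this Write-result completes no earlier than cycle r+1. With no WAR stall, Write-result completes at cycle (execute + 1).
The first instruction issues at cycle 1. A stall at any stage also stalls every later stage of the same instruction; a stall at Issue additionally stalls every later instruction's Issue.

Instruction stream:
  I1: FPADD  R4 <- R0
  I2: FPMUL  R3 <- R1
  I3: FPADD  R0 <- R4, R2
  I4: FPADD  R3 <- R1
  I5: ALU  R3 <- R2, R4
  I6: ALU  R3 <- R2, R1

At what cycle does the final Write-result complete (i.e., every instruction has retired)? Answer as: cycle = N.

I1 -> (1, 2, 5, 6)
I2 -> (2, 3, 8, 9)
I3 -> (7, 8, 11, 12)  // struct: FPADD busy until I1 writes@6
I4 -> (13, 14, 17, 18)  // struct: FPADD busy until I3 writes@12
I5 -> (19, 20, 21, 22)  // WAW R3: wait I4 write@18
I6 -> (23, 24, 25, 26)  // struct: ALU busy until I5 writes@22

cycle = 26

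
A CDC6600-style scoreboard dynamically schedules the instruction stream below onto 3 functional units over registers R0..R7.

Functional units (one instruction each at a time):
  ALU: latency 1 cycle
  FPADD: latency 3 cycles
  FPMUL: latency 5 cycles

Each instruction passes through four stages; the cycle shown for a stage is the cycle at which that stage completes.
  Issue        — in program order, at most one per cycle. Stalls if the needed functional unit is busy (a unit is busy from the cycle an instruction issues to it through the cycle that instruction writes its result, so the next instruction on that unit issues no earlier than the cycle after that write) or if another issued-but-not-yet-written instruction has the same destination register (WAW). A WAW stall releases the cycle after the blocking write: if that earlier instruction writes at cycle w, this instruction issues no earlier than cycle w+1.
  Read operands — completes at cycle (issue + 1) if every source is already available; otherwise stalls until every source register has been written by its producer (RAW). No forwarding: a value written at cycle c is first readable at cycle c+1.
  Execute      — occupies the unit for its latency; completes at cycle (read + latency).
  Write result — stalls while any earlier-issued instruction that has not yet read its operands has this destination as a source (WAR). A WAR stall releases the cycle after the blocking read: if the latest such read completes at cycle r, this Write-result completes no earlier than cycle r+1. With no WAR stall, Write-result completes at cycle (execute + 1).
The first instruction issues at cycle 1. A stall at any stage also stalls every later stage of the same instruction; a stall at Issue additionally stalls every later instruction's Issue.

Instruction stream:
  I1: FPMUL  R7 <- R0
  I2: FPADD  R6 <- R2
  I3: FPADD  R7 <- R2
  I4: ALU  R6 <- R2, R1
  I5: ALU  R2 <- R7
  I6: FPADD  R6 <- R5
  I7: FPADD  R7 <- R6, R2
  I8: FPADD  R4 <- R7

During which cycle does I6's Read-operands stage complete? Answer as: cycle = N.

t=1  issue I1 (FPMUL)
t=2  I1 read-ops | issue I2 (FPADD)
t=3  I2 read-ops
t=6  I2 finished on FPADD
t=7  I1 finished on FPMUL | I2→R6
t=8  I1→R7
t=9  issue I3 (FPADD)
t=10  I3 read-ops | issue I4 (ALU)
t=11  I4 read-ops
t=12  I4 finished on ALU
t=13  I3 finished on FPADD | I4→R6
t=14  I3→R7 | issue I5 (ALU)
t=15  I5 read-ops | issue I6 (FPADD)
t=16  I5 finished on ALU | I6 read-ops
t=17  I5→R2
t=19  I6 finished on FPADD
t=20  I6→R6
t=21  issue I7 (FPADD)
t=22  I7 read-ops
t=25  I7 finished on FPADD
t=26  I7→R7
t=27  issue I8 (FPADD)
t=28  I8 read-ops
t=31  I8 finished on FPADD
t=32  I8→R4

cycle = 16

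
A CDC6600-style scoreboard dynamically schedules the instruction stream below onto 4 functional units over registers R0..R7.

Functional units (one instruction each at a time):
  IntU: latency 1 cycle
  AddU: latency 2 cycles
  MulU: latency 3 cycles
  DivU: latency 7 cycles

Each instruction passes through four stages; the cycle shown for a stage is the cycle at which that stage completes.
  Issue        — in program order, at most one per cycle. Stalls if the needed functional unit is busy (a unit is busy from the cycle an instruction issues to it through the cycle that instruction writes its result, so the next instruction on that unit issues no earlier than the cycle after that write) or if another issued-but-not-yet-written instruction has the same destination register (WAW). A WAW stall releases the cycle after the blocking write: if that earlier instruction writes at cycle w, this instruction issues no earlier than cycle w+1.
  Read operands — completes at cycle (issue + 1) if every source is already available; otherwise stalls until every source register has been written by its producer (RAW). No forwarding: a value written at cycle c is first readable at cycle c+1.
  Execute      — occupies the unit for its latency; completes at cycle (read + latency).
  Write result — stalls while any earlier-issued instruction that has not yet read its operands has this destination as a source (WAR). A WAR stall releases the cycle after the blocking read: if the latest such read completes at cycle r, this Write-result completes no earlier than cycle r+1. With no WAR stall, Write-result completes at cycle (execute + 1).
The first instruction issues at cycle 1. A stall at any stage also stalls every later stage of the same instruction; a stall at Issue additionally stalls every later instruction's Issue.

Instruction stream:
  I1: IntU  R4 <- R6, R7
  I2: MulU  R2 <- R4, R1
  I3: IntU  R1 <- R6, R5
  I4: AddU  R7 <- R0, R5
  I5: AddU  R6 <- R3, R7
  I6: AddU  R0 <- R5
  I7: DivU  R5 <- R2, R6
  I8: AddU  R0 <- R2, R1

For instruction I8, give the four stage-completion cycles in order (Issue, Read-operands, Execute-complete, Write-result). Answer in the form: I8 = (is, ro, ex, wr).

I1: IS=1 RO=2 EX=3 WR=4
I2: IS=2 RO=5 EX=8 WR=9  [RAW R4: wait I1 write@4]
I3: IS=5 RO=6 EX=7 WR=8  [struct: IntU busy until I1 writes@4]
I4: IS=6 RO=7 EX=9 WR=10
I5: IS=11 RO=12 EX=14 WR=15  [struct: AddU busy until I4 writes@10]
I6: IS=16 RO=17 EX=19 WR=20  [struct: AddU busy until I5 writes@15]
I7: IS=17 RO=18 EX=25 WR=26
I8: IS=21 RO=22 EX=24 WR=25  [struct: AddU busy until I6 writes@20]

I8 = (21, 22, 24, 25)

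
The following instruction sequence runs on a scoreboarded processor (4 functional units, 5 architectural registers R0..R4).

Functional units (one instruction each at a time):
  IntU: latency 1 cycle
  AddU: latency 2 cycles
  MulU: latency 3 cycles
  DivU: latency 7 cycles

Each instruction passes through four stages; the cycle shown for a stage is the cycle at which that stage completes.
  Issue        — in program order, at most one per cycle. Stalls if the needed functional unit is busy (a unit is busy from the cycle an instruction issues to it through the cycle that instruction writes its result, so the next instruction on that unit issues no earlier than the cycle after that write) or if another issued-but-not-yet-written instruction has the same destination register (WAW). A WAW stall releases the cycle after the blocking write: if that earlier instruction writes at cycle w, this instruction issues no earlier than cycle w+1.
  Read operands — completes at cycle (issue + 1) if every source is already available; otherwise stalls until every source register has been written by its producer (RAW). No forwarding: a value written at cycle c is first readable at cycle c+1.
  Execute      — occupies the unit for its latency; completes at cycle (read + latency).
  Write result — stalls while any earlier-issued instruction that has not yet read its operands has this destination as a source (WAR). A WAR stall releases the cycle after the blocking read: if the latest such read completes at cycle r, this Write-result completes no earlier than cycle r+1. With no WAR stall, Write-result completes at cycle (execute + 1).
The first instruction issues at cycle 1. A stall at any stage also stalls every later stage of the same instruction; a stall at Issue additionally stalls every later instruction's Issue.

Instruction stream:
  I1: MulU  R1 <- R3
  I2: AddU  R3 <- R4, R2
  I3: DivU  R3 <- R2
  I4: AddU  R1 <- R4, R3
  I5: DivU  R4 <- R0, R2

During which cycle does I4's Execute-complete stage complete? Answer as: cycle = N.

cycle = 19

[I1] 1/2/5/6
[I2] 2/3/5/6
[I3] 7/8/15/16  (WAW R3: wait I2 write@6)
[I4] 8/17/19/20  (RAW R3: wait I3 write@16)
[I5] 17/18/25/26  (struct: DivU busy until I3 writes@16)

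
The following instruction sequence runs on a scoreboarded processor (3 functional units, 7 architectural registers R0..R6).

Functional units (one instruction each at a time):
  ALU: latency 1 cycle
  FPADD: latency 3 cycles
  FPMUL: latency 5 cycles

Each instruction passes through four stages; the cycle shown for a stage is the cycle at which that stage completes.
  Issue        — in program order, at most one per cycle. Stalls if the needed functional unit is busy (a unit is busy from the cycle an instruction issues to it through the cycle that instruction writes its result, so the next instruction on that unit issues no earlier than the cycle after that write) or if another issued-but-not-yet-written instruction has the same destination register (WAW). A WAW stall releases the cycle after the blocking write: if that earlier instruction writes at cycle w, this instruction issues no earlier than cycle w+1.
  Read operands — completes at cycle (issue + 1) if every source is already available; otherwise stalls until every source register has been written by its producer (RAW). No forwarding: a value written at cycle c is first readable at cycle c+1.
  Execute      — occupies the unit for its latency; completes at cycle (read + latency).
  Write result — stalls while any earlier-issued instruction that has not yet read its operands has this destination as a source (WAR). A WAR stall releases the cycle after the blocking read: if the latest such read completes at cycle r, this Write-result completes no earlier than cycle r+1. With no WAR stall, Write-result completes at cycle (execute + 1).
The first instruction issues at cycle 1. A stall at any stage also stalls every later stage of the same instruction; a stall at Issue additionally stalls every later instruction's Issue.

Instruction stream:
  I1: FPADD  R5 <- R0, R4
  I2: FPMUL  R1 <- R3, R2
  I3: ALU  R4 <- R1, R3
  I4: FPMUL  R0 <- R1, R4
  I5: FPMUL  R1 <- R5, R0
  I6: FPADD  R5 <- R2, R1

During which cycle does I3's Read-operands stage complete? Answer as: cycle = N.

cycle = 10

t=1  I1 issues→FPADD
t=2  I1 reads; I2 issues→FPMUL
t=3  I2 reads; I3 issues→ALU
t=5  I1 exec-done
t=6  I1 writes R5
t=8  I2 exec-done
t=9  I2 writes R1
t=10  I3 reads; I4 issues→FPMUL
t=11  I3 exec-done
t=12  I3 writes R4
t=13  I4 reads
t=18  I4 exec-done
t=19  I4 writes R0
t=20  I5 issues→FPMUL
t=21  I5 reads; I6 issues→FPADD
t=26  I5 exec-done
t=27  I5 writes R1
t=28  I6 reads
t=31  I6 exec-done
t=32  I6 writes R5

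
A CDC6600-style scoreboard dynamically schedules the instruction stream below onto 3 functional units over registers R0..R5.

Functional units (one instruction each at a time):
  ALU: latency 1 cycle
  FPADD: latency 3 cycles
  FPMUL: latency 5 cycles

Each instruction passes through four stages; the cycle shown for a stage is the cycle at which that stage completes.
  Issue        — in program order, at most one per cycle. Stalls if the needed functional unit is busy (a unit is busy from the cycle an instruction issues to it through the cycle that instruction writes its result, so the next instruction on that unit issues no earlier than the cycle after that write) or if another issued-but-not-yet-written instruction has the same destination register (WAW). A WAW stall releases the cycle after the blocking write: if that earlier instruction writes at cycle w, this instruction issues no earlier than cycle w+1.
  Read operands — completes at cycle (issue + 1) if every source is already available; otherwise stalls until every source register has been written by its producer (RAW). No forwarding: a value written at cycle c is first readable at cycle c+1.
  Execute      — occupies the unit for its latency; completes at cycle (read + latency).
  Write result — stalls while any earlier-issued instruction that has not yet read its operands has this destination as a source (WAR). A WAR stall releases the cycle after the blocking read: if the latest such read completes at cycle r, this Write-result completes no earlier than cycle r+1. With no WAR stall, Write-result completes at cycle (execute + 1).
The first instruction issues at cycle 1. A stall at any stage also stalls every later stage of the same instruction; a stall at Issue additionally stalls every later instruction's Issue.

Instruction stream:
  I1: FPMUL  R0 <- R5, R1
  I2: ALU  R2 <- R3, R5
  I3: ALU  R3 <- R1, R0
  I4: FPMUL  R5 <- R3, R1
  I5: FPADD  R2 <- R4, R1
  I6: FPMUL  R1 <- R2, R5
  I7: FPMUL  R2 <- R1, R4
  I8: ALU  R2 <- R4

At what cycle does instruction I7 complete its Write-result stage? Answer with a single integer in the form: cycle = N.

cycle = 34

[I1] 1/2/7/8
[I2] 2/3/4/5
[I3] 6/9/10/11  (struct: ALU busy until I2 writes@5; RAW R0: wait I1 write@8)
[I4] 9/12/17/18  (struct: FPMUL busy until I1 writes@8; RAW R3: wait I3 write@11)
[I5] 10/11/14/15
[I6] 19/20/25/26  (struct: FPMUL busy until I4 writes@18)
[I7] 27/28/33/34  (struct: FPMUL busy until I6 writes@26)
[I8] 35/36/37/38  (WAW R2: wait I7 write@34)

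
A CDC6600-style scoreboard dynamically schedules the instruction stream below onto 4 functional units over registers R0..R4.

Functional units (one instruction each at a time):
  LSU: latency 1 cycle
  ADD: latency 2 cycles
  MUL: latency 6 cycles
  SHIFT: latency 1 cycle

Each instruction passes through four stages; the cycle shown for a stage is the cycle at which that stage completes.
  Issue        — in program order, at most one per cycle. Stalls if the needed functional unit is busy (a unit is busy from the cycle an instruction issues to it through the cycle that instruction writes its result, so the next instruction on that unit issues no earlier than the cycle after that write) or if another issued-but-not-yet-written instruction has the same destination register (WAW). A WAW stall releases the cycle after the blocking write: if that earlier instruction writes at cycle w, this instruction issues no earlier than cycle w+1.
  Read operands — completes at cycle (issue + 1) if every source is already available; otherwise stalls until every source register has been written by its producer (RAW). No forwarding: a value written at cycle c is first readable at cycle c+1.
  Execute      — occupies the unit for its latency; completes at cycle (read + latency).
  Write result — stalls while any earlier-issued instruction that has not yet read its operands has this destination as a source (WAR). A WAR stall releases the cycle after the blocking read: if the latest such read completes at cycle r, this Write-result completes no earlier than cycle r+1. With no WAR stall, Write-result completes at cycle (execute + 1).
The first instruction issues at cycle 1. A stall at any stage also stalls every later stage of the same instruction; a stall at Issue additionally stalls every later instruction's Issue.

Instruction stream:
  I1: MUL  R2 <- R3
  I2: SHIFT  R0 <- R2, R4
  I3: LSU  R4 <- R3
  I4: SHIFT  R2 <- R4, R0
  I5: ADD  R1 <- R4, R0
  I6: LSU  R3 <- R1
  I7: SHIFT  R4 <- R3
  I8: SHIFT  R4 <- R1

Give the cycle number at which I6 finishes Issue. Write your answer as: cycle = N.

cycle = 15

[I1] 1/2/8/9
[I2] 2/10/11/12  (RAW R2: wait I1 write@9)
[I3] 3/4/5/11  (WAR R4: wait I2 read@10)
[I4] 13/14/15/16  (struct: SHIFT busy until I2 writes@12)
[I5] 14/15/17/18
[I6] 15/19/20/21  (RAW R1: wait I5 write@18)
[I7] 17/22/23/24  (struct: SHIFT busy until I4 writes@16; RAW R3: wait I6 write@21)
[I8] 25/26/27/28  (struct: SHIFT busy until I7 writes@24)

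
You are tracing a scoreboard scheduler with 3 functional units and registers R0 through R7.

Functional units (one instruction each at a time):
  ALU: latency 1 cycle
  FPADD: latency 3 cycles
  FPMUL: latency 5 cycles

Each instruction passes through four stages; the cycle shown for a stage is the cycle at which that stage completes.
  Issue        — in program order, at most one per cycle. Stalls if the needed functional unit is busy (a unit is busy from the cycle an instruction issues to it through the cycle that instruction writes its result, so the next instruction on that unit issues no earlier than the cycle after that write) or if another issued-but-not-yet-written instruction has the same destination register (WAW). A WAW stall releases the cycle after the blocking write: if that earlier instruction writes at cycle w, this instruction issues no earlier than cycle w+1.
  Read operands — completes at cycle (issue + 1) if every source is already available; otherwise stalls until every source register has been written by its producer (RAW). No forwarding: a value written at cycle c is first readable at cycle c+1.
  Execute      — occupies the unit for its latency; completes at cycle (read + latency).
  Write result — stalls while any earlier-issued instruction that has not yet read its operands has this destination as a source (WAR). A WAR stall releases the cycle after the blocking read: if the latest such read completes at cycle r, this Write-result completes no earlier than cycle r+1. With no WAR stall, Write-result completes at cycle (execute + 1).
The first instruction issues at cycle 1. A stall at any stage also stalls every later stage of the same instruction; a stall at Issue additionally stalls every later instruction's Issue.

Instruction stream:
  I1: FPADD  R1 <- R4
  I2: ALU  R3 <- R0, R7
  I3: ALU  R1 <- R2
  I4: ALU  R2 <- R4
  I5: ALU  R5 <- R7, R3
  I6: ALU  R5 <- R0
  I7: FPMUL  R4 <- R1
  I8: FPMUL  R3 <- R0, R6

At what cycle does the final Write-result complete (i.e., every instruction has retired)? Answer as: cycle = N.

cycle = 35

  I1 | 1 | 2 | 5 | 6
  I2 | 2 | 3 | 4 | 5
  I3 | 7 | 8 | 9 | 10   WAW R1: wait I1 write@6
  I4 | 11 | 12 | 13 | 14   struct: ALU busy until I3 writes@10
  I5 | 15 | 16 | 17 | 18   struct: ALU busy until I4 writes@14
  I6 | 19 | 20 | 21 | 22   struct: ALU busy until I5 writes@18
  I7 | 20 | 21 | 26 | 27
  I8 | 28 | 29 | 34 | 35   struct: FPMUL busy until I7 writes@27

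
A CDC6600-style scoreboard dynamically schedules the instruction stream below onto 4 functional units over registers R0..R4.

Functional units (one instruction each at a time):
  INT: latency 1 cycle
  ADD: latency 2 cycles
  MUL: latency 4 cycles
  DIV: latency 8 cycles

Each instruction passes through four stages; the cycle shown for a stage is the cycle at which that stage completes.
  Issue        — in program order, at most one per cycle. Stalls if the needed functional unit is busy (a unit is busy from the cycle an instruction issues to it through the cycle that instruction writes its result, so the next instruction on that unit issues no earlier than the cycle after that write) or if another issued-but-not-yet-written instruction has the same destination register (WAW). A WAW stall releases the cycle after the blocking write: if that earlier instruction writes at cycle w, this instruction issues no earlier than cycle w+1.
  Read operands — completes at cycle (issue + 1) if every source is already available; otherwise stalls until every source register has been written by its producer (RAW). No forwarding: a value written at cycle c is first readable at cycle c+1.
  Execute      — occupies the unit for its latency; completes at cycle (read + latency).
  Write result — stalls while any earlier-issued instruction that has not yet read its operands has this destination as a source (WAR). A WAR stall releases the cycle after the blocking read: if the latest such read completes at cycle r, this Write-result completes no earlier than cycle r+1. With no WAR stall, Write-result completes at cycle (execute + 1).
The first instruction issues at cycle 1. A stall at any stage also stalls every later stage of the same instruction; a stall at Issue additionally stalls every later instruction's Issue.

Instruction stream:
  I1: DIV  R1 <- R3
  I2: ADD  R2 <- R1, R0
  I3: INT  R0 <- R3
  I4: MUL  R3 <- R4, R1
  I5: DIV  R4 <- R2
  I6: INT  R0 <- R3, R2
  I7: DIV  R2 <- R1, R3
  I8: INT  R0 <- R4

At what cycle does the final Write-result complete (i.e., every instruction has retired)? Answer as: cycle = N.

cycle = 36

c1: I1 dispatched to DIV
c2: I1 operands ready | I2 dispatched to ADD
c3: I3 dispatched to INT
c4: I3 operands ready | I4 dispatched to MUL
c5: I3 complete
c10: I1 complete
c11: R1←I1
c12: I2 operands ready | I4 operands ready | I5 dispatched to DIV
c13: R0←I3
c14: I2 complete | I6 dispatched to INT
c15: R2←I2
c16: I4 complete | I5 operands ready
c17: R3←I4
c18: I6 operands ready
c19: I6 complete
c20: R0←I6
c24: I5 complete
c25: R4←I5
c26: I7 dispatched to DIV
c27: I7 operands ready | I8 dispatched to INT
c28: I8 operands ready
c29: I8 complete
c30: R0←I8
c35: I7 complete
c36: R2←I7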